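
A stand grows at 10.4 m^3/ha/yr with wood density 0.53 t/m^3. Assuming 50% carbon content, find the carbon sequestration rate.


C = 10.4 * 0.53 * 0.5 = 2.756 ≈ 2.76 t C/ha/yr

2.76 t C/ha/yr


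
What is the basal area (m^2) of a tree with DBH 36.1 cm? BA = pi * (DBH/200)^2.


D/200 = 36.1/200 = 0.1805 m
(D/200)^2 = 0.1805^2 = 0.03258025
BA = 3.141593 * 0.03258025 = 0.102354 ≈ 0.1024 m^2

0.1024 m^2


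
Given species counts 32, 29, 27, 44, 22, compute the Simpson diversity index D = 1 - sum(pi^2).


Total N = 32 + 29 + 27 + 44 + 22 = 154
Per-species terms:
  p = 32/154 = 0.207792; p^2 = 0.207792^2 = 0.043178
  p = 29/154 = 0.188312; p^2 = 0.188312^2 = 0.035461
  p = 27/154 = 0.175325; p^2 = 0.175325^2 = 0.030739
  p = 44/154 = 0.285714; p^2 = 0.285714^2 = 0.081632
  p = 22/154 = 0.142857; p^2 = 0.142857^2 = 0.020408
sum(p^2) = 0.043178 + 0.035461 + 0.030739 + 0.081632 + 0.020408 = 0.211418
D = 1 - 0.211418 = 0.788582 ≈ 0.7886

0.7886


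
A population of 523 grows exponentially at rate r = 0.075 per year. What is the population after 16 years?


r*t = 0.075 * 16 = 1.2
exp(1.2) = 3.32012
N = 523 * 3.32012 = 1736.42 ≈ 1736

1736


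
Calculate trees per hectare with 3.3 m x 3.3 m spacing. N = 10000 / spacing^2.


N = 10000 / 3.3^2 = 10000 / 10.89 = 918.274 ≈ 918 trees/ha

918 trees/ha


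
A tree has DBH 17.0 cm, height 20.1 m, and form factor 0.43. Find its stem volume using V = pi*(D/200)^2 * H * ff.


(D/200)^2 = (17.0/200)^2 = 0.085^2 = 0.007225
BA = 3.141593 * 0.007225 = 0.0226980 m^2
V = 0.0226980 * 20.1 * 0.43 = 0.196179 ≈ 0.196 m^3

0.196 m^3


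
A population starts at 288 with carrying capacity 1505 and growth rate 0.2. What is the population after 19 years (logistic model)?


(K - N0)/N0 = (1505 - 288)/288 = 1217/288 = 4.22569
r*t = 0.2 * 19 = 3.8; exp(-3.8) = 0.0223708
4.22569 * 0.0223708 = 0.0945321
1 + 0.0945321 = 1.09453
N = 1505 / 1.09453 = 1375.02 ≈ 1375

1375


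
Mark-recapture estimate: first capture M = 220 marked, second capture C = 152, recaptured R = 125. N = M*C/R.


N = M * C / R = 220 * 152 / 125 = 33440 / 125 = 267.52 ≈ 268

268 individuals


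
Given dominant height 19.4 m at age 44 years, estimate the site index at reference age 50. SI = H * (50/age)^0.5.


50/44 = 1.13636
(1.13636)^0.5 = 1.06600
SI = 19.4 * 1.06600 = 20.6804 ≈ 20.7 m

20.7 m


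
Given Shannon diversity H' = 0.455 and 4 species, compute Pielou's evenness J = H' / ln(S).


ln(4) = 1.38629
J = H' / ln(S) = 0.455 / 1.38629 = 0.328214 ≈ 0.3282

0.3282


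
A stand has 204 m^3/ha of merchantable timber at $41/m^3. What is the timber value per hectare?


Value = 204 * 41 = $8364/ha

$8364/ha


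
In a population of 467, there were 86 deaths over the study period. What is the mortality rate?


Mortality rate = 86 / 467 = 0.184154 ≈ 0.1842

0.1842


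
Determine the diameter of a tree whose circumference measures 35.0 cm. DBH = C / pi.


DBH = C / pi = 35.0 / 3.141593 = 11.1408 ≈ 11.14 cm

11.14 cm


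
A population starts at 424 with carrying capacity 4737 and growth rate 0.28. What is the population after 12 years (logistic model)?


(K - N0)/N0 = (4737 - 424)/424 = 4313/424 = 10.1722
r*t = 0.28 * 12 = 3.36; exp(-3.36) = 0.0347353
10.1722 * 0.0347353 = 0.353334
1 + 0.353334 = 1.35333
N = 4737 / 1.35333 = 3500.25 ≈ 3500

3500


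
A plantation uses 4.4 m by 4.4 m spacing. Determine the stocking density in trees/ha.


N = 10000 / 4.4^2 = 10000 / 19.36 = 516.529 ≈ 517 trees/ha

517 trees/ha


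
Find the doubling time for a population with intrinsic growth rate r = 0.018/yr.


td = ln(2) / 0.018 = 0.693147 / 0.018 = 38.5082 ≈ 38.5 years

38.5 years


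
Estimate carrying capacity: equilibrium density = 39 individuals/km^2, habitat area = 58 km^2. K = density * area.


K = 39 * 58 = 2262 individuals

2262 individuals


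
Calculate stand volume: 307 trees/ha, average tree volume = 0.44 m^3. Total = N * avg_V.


V_stand = 307 * 0.44 = 135.08 ≈ 135.1 m^3/ha

135.1 m^3/ha


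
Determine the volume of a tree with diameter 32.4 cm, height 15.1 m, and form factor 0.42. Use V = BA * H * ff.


(D/200)^2 = (32.4/200)^2 = 0.162^2 = 0.026244
BA = 3.141593 * 0.026244 = 0.0824480 m^2
V = 0.0824480 * 15.1 * 0.42 = 0.522885 ≈ 0.523 m^3

0.523 m^3


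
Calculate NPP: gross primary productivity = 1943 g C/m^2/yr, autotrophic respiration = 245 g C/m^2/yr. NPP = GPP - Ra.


NPP = GPP - Ra = 1943 - 245 = 1698 g C/m^2/yr

1698 g C/m^2/yr


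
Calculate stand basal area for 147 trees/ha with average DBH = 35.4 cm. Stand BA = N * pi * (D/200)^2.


(D/200)^2 = (35.4/200)^2 = 0.177^2 = 0.031329
Individual BA = 3.141593 * 0.031329 = 0.0984230 m^2
Stand BA = 147 * 0.0984230 = 14.4682 ≈ 14.47 m^2/ha

14.47 m^2/ha


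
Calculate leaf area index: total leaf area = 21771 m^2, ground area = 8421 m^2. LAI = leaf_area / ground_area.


LAI = 21771 / 8421 = 2.5853 ≈ 2.59

2.59


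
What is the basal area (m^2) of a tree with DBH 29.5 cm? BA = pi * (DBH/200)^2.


D/200 = 29.5/200 = 0.1475 m
(D/200)^2 = 0.1475^2 = 0.02175625
BA = 3.141593 * 0.02175625 = 0.0683493 ≈ 0.0683 m^2

0.0683 m^2


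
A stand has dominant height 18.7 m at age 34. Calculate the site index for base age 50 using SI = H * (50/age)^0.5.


50/34 = 1.47059
(1.47059)^0.5 = 1.21268
SI = 18.7 * 1.21268 = 22.6771 ≈ 22.7 m

22.7 m


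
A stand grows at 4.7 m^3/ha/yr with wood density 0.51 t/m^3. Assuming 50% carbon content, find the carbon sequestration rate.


C = 4.7 * 0.51 * 0.5 = 1.1985 ≈ 1.20 t C/ha/yr

1.20 t C/ha/yr


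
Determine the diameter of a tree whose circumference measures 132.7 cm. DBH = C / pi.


DBH = C / pi = 132.7 / 3.141593 = 42.2397 ≈ 42.24 cm

42.24 cm


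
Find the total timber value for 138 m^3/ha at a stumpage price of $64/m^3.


Value = 138 * 64 = $8832/ha

$8832/ha


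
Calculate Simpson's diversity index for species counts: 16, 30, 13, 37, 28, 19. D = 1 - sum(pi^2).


Total N = 16 + 30 + 13 + 37 + 28 + 19 = 143
Per-species terms:
  p = 16/143 = 0.111888; p^2 = 0.111888^2 = 0.012519
  p = 30/143 = 0.209790; p^2 = 0.209790^2 = 0.044012
  p = 13/143 = 0.090909; p^2 = 0.090909^2 = 0.008264
  p = 37/143 = 0.258741; p^2 = 0.258741^2 = 0.066947
  p = 28/143 = 0.195804; p^2 = 0.195804^2 = 0.038339
  p = 19/143 = 0.132867; p^2 = 0.132867^2 = 0.017654
sum(p^2) = 0.012519 + 0.044012 + 0.008264 + 0.066947 + 0.038339 + 0.017654 = 0.187735
D = 1 - 0.187735 = 0.812265 ≈ 0.8123

0.8123


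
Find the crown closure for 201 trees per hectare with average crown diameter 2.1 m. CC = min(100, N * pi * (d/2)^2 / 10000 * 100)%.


(d/2)^2 = (2.1/2)^2 = 1.05^2 = 1.1025
Crown area = 3.141593 * 1.1025 = 3.46361 m^2
N * area / 10000 * 100 = 201 * 3.46361 / 10000 * 100 = 6.96186
CC = min(100, 6.96186) = 6.96186 ≈ 7.0%

7.0%


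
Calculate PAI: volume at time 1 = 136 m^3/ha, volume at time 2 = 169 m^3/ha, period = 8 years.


PAI = (V2 - V1) / period = (169 - 136) / 8 = 33 / 8 = 4.1250 ≈ 4.13 m^3/ha/yr

4.13 m^3/ha/yr


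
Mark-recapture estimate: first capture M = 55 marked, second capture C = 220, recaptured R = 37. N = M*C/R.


N = M * C / R = 55 * 220 / 37 = 12100 / 37 = 327.03 ≈ 327

327 individuals


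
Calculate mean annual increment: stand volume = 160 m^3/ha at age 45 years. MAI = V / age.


MAI = 160 / 45 = 3.5556 ≈ 3.56 m^3/ha/yr

3.56 m^3/ha/yr


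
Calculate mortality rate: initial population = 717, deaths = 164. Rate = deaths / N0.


Mortality rate = 164 / 717 = 0.228731 ≈ 0.2287

0.2287


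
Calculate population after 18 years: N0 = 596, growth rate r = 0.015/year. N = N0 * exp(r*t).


r*t = 0.015 * 18 = 0.27
exp(0.27) = 1.30996
N = 596 * 1.30996 = 780.736 ≈ 781

781


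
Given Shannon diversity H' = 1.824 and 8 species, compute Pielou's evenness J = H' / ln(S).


ln(8) = 2.07944
J = H' / ln(S) = 1.824 / 2.07944 = 0.877159 ≈ 0.8772

0.8772


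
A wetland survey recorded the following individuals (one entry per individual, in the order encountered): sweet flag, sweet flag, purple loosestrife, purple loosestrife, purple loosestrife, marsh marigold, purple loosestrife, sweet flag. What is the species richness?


Total individuals logged = 8
Distinct species (count of individuals): sweet flag (3), purple loosestrife (4), marsh marigold (1)
Species richness = number of distinct species = 3

3


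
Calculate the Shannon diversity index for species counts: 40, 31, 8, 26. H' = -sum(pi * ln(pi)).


Total N = 40 + 31 + 8 + 26 = 105
Per-species terms:
  p = 40/105 = 0.380952; ln(p) = -0.965082; p*ln(p) = 0.380952 * (-0.965082) = -0.367650
  p = 31/105 = 0.295238; ln(p) = -1.219973; p*ln(p) = 0.295238 * (-1.219973) = -0.360182
  p = 8/105 = 0.076190; ln(p) = -2.574525; p*ln(p) = 0.076190 * (-2.574525) = -0.196153
  p = 26/105 = 0.247619; ln(p) = -1.395864; p*ln(p) = 0.247619 * (-1.395864) = -0.345642
sum(p*ln(p)) = (-0.367650) + (-0.360182) + (-0.196153) + (-0.345642) = -1.269627
H' = -(-1.269627) = 1.269627 ≈ 1.2696

1.2696


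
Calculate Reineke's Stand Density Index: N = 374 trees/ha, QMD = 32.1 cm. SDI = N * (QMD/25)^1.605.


QMD/25 = 32.1/25 = 1.284
(1.284)^1.605 = exp(1.605 * ln(1.284)) = exp(1.605 * 0.249980) = exp(0.401218) = 1.49364
SDI = 374 * 1.49364 = 558.621 ≈ 559

559


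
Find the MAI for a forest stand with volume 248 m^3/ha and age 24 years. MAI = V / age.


MAI = 248 / 24 = 10.3333 ≈ 10.33 m^3/ha/yr

10.33 m^3/ha/yr


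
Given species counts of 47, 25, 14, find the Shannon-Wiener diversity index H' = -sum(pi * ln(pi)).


Total N = 47 + 25 + 14 = 86
Per-species terms:
  p = 47/86 = 0.546512; ln(p) = -0.604199; p*ln(p) = 0.546512 * (-0.604199) = -0.330202
  p = 25/86 = 0.290698; ln(p) = -1.235470; p*ln(p) = 0.290698 * (-1.235470) = -0.359149
  p = 14/86 = 0.162791; ln(p) = -1.815288; p*ln(p) = 0.162791 * (-1.815288) = -0.295513
sum(p*ln(p)) = (-0.330202) + (-0.359149) + (-0.295513) = -0.984864
H' = -(-0.984864) = 0.984864 ≈ 0.9849

0.9849


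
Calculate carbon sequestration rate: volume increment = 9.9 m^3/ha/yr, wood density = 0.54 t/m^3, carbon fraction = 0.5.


C = 9.9 * 0.54 * 0.5 = 2.673 ≈ 2.67 t C/ha/yr

2.67 t C/ha/yr


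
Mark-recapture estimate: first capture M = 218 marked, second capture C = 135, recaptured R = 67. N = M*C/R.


N = M * C / R = 218 * 135 / 67 = 29430 / 67 = 439.25 ≈ 439

439 individuals


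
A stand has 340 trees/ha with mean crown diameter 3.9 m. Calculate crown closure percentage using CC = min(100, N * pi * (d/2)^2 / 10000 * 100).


(d/2)^2 = (3.9/2)^2 = 1.95^2 = 3.8025
Crown area = 3.141593 * 3.8025 = 11.9459 m^2
N * area / 10000 * 100 = 340 * 11.9459 / 10000 * 100 = 40.6161
CC = min(100, 40.6161) = 40.6161 ≈ 40.6%

40.6%


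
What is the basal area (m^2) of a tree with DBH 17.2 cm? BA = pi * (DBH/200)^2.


D/200 = 17.2/200 = 0.086 m
(D/200)^2 = 0.086^2 = 0.007396
BA = 3.141593 * 0.007396 = 0.0232352 ≈ 0.0232 m^2

0.0232 m^2


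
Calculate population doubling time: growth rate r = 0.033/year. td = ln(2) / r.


td = ln(2) / 0.033 = 0.693147 / 0.033 = 21.0045 ≈ 21.0 years

21.0 years


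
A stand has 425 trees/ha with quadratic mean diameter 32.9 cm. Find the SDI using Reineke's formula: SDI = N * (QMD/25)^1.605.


QMD/25 = 32.9/25 = 1.316
(1.316)^1.605 = exp(1.605 * ln(1.316)) = exp(1.605 * 0.274597) = exp(0.440728) = 1.55384
SDI = 425 * 1.55384 = 660.382 ≈ 660

660


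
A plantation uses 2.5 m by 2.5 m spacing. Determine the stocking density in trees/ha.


N = 10000 / 2.5^2 = 10000 / 6.25 = 1600.00 ≈ 1600 trees/ha

1600 trees/ha


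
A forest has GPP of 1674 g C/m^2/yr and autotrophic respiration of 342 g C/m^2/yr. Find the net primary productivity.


NPP = GPP - Ra = 1674 - 342 = 1332 g C/m^2/yr

1332 g C/m^2/yr


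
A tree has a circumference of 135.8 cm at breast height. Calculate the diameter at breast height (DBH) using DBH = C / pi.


DBH = C / pi = 135.8 / 3.141593 = 43.2265 ≈ 43.23 cm

43.23 cm


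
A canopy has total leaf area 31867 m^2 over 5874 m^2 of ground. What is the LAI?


LAI = 31867 / 5874 = 5.4251 ≈ 5.43

5.43


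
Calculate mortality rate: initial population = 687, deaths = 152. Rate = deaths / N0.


Mortality rate = 152 / 687 = 0.221252 ≈ 0.2213

0.2213


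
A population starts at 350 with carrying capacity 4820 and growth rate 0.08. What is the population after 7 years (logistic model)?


(K - N0)/N0 = (4820 - 350)/350 = 4470/350 = 12.7714
r*t = 0.08 * 7 = 0.56; exp(-0.56) = 0.571209
12.7714 * 0.571209 = 7.29514
1 + 7.29514 = 8.29514
N = 4820 / 8.29514 = 581.063 ≈ 581

581


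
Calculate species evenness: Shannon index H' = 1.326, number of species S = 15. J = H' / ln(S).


ln(15) = 2.70805
J = H' / ln(S) = 1.326 / 2.70805 = 0.489651 ≈ 0.4897

0.4897


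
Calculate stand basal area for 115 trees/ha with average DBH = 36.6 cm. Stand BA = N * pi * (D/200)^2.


(D/200)^2 = (36.6/200)^2 = 0.183^2 = 0.033489
Individual BA = 3.141593 * 0.033489 = 0.105209 m^2
Stand BA = 115 * 0.105209 = 12.0990 ≈ 12.10 m^2/ha

12.10 m^2/ha


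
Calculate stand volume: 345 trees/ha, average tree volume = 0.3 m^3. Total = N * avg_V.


V_stand = 345 * 0.3 = 103.5 m^3/ha

103.5 m^3/ha


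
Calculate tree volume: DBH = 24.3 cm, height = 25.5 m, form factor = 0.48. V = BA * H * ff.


(D/200)^2 = (24.3/200)^2 = 0.1215^2 = 0.01476225
BA = 3.141593 * 0.01476225 = 0.0463770 m^2
V = 0.0463770 * 25.5 * 0.48 = 0.567654 ≈ 0.568 m^3

0.568 m^3


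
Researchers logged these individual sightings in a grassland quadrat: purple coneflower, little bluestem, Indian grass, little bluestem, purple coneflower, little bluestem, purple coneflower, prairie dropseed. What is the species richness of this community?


Total individuals logged = 8
Distinct species (count of individuals): purple coneflower (3), little bluestem (3), Indian grass (1), prairie dropseed (1)
Species richness = number of distinct species = 4

4


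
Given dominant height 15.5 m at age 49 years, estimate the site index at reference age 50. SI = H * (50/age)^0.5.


50/49 = 1.02041
(1.02041)^0.5 = 1.01015
SI = 15.5 * 1.01015 = 15.6573 ≈ 15.7 m

15.7 m


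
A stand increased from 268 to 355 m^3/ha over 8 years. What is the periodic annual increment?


PAI = (V2 - V1) / period = (355 - 268) / 8 = 87 / 8 = 10.8750 ≈ 10.88 m^3/ha/yr

10.88 m^3/ha/yr


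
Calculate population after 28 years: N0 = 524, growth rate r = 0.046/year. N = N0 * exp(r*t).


r*t = 0.046 * 28 = 1.288
exp(1.288) = 3.62553
N = 524 * 3.62553 = 1899.78 ≈ 1900

1900


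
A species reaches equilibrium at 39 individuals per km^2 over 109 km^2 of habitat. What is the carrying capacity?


K = 39 * 109 = 4251 individuals

4251 individuals


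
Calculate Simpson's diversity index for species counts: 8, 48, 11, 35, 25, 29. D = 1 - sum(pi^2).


Total N = 8 + 48 + 11 + 35 + 25 + 29 = 156
Per-species terms:
  p = 8/156 = 0.051282; p^2 = 0.051282^2 = 0.002630
  p = 48/156 = 0.307692; p^2 = 0.307692^2 = 0.094674
  p = 11/156 = 0.070513; p^2 = 0.070513^2 = 0.004972
  p = 35/156 = 0.224359; p^2 = 0.224359^2 = 0.050337
  p = 25/156 = 0.160256; p^2 = 0.160256^2 = 0.025682
  p = 29/156 = 0.185897; p^2 = 0.185897^2 = 0.034558
sum(p^2) = 0.002630 + 0.094674 + 0.004972 + 0.050337 + 0.025682 + 0.034558 = 0.212853
D = 1 - 0.212853 = 0.787147 ≈ 0.7871

0.7871


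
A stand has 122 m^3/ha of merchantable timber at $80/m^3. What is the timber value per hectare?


Value = 122 * 80 = $9760/ha

$9760/ha


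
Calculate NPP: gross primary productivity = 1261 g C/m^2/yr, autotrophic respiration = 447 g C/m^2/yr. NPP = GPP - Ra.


NPP = GPP - Ra = 1261 - 447 = 814 g C/m^2/yr

814 g C/m^2/yr


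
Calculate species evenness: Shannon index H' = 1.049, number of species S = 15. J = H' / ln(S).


ln(15) = 2.70805
J = H' / ln(S) = 1.049 / 2.70805 = 0.387364 ≈ 0.3874

0.3874


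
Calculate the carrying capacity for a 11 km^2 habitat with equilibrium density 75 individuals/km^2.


K = 75 * 11 = 825 individuals

825 individuals


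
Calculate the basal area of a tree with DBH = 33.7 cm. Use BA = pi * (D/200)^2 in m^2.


D/200 = 33.7/200 = 0.1685 m
(D/200)^2 = 0.1685^2 = 0.02839225
BA = 3.141593 * 0.02839225 = 0.0891969 ≈ 0.0892 m^2

0.0892 m^2


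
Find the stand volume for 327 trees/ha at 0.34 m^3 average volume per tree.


V_stand = 327 * 0.34 = 111.18 ≈ 111.2 m^3/ha

111.2 m^3/ha


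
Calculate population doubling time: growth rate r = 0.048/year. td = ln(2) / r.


td = ln(2) / 0.048 = 0.693147 / 0.048 = 14.4406 ≈ 14.4 years

14.4 years


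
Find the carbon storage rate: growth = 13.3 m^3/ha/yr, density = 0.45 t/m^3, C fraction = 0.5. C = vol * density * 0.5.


C = 13.3 * 0.45 * 0.5 = 2.9925 ≈ 2.99 t C/ha/yr

2.99 t C/ha/yr


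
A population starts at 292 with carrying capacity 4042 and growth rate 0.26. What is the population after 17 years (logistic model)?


(K - N0)/N0 = (4042 - 292)/292 = 3750/292 = 12.8425
r*t = 0.26 * 17 = 4.42; exp(-4.42) = 0.0120342
12.8425 * 0.0120342 = 0.154549
1 + 0.154549 = 1.15455
N = 4042 / 1.15455 = 3500.93 ≈ 3501

3501


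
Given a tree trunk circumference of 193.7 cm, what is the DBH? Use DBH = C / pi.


DBH = C / pi = 193.7 / 3.141593 = 61.6566 ≈ 61.66 cm

61.66 cm


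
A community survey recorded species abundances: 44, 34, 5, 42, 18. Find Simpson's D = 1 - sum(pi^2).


Total N = 44 + 34 + 5 + 42 + 18 = 143
Per-species terms:
  p = 44/143 = 0.307692; p^2 = 0.307692^2 = 0.094674
  p = 34/143 = 0.237762; p^2 = 0.237762^2 = 0.056531
  p = 5/143 = 0.034965; p^2 = 0.034965^2 = 0.001223
  p = 42/143 = 0.293706; p^2 = 0.293706^2 = 0.086263
  p = 18/143 = 0.125874; p^2 = 0.125874^2 = 0.015844
sum(p^2) = 0.094674 + 0.056531 + 0.001223 + 0.086263 + 0.015844 = 0.254535
D = 1 - 0.254535 = 0.745465 ≈ 0.7455

0.7455


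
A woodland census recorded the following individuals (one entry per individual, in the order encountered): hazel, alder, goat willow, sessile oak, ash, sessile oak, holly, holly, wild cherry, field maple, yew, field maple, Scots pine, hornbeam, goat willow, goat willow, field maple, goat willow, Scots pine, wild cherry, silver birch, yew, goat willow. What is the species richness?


Total individuals logged = 23
Distinct species (count of individuals): hazel (1), alder (1), goat willow (5), sessile oak (2), ash (1), holly (2), wild cherry (2), field maple (3), yew (2), Scots pine (2), hornbeam (1), silver birch (1)
Species richness = number of distinct species = 12

12


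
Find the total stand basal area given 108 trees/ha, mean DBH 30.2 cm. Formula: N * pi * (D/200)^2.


(D/200)^2 = (30.2/200)^2 = 0.151^2 = 0.022801
Individual BA = 3.141593 * 0.022801 = 0.0716315 m^2
Stand BA = 108 * 0.0716315 = 7.73620 ≈ 7.74 m^2/ha

7.74 m^2/ha


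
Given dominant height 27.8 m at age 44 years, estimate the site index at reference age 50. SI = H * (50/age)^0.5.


50/44 = 1.13636
(1.13636)^0.5 = 1.06600
SI = 27.8 * 1.06600 = 29.6348 ≈ 29.6 m

29.6 m


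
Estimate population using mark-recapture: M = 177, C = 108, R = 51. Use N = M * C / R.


N = M * C / R = 177 * 108 / 51 = 19116 / 51 = 374.82 ≈ 375

375 individuals


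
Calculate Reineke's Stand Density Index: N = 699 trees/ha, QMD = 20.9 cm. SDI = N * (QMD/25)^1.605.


QMD/25 = 20.9/25 = 0.836
(0.836)^1.605 = exp(1.605 * ln(0.836)) = exp(1.605 * (-0.179127)) = exp(-0.287499) = 0.750137
SDI = 699 * 0.750137 = 524.346 ≈ 524

524


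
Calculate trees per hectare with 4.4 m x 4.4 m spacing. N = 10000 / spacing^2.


N = 10000 / 4.4^2 = 10000 / 19.36 = 516.529 ≈ 517 trees/ha

517 trees/ha


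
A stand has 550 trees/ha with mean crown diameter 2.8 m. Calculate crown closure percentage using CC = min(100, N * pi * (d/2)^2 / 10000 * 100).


(d/2)^2 = (2.8/2)^2 = 1.4^2 = 1.96
Crown area = 3.141593 * 1.96 = 6.15752 m^2
N * area / 10000 * 100 = 550 * 6.15752 / 10000 * 100 = 33.8664
CC = min(100, 33.8664) = 33.8664 ≈ 33.9%

33.9%


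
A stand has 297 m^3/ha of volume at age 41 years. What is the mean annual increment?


MAI = 297 / 41 = 7.2439 ≈ 7.24 m^3/ha/yr

7.24 m^3/ha/yr


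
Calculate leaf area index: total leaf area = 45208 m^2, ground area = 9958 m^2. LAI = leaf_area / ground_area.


LAI = 45208 / 9958 = 4.5399 ≈ 4.54

4.54


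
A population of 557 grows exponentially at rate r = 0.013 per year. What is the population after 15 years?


r*t = 0.013 * 15 = 0.195
exp(0.195) = 1.21531
N = 557 * 1.21531 = 676.928 ≈ 677

677


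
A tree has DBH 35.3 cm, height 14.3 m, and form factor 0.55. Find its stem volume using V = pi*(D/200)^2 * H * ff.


(D/200)^2 = (35.3/200)^2 = 0.1765^2 = 0.03115225
BA = 3.141593 * 0.03115225 = 0.0978677 m^2
V = 0.0978677 * 14.3 * 0.55 = 0.769729 ≈ 0.770 m^3

0.770 m^3


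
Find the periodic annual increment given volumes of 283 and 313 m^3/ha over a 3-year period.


PAI = (V2 - V1) / period = (313 - 283) / 3 = 30 / 3 = 10.00 m^3/ha/yr

10.00 m^3/ha/yr


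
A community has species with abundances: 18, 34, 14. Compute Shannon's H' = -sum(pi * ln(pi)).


Total N = 18 + 34 + 14 = 66
Per-species terms:
  p = 18/66 = 0.272727; ln(p) = -1.299284; p*ln(p) = 0.272727 * (-1.299284) = -0.354350
  p = 34/66 = 0.515152; ln(p) = -0.663293; p*ln(p) = 0.515152 * (-0.663293) = -0.341697
  p = 14/66 = 0.212121; ln(p) = -1.550598; p*ln(p) = 0.212121 * (-1.550598) = -0.328914
sum(p*ln(p)) = (-0.354350) + (-0.341697) + (-0.328914) = -1.024961
H' = -(-1.024961) = 1.024961 ≈ 1.0250

1.0250


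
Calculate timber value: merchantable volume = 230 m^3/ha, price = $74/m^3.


Value = 230 * 74 = $17020/ha

$17020/ha


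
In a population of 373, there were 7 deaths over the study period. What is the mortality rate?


Mortality rate = 7 / 373 = 0.018767 ≈ 0.0188

0.0188


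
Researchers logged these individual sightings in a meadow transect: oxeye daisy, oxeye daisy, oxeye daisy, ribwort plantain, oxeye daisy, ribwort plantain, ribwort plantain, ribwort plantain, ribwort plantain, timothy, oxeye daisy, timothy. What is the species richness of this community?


Total individuals logged = 12
Distinct species (count of individuals): oxeye daisy (5), ribwort plantain (5), timothy (2)
Species richness = number of distinct species = 3

3


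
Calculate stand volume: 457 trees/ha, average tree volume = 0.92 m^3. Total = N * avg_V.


V_stand = 457 * 0.92 = 420.44 ≈ 420.4 m^3/ha

420.4 m^3/ha


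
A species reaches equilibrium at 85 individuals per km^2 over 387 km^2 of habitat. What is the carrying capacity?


K = 85 * 387 = 32895 individuals

32895 individuals


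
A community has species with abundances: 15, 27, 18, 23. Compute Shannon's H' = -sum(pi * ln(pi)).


Total N = 15 + 27 + 18 + 23 = 83
Per-species terms:
  p = 15/83 = 0.180723; ln(p) = -1.710790; p*ln(p) = 0.180723 * (-1.710790) = -0.309179
  p = 27/83 = 0.325301; ln(p) = -1.123004; p*ln(p) = 0.325301 * (-1.123004) = -0.365314
  p = 18/83 = 0.216867; ln(p) = -1.528471; p*ln(p) = 0.216867 * (-1.528471) = -0.331475
  p = 23/83 = 0.277108; ln(p) = -1.283348; p*ln(p) = 0.277108 * (-1.283348) = -0.355626
sum(p*ln(p)) = (-0.309179) + (-0.365314) + (-0.331475) + (-0.355626) = -1.361594
H' = -(-1.361594) = 1.361594 ≈ 1.3616

1.3616


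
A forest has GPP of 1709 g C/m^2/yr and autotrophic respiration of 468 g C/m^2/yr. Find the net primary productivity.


NPP = GPP - Ra = 1709 - 468 = 1241 g C/m^2/yr

1241 g C/m^2/yr


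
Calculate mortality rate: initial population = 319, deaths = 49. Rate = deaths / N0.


Mortality rate = 49 / 319 = 0.153605 ≈ 0.1536

0.1536


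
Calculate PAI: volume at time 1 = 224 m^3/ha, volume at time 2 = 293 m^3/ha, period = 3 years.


PAI = (V2 - V1) / period = (293 - 224) / 3 = 69 / 3 = 23.00 m^3/ha/yr

23.00 m^3/ha/yr


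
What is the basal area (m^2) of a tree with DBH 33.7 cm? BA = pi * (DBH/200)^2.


D/200 = 33.7/200 = 0.1685 m
(D/200)^2 = 0.1685^2 = 0.02839225
BA = 3.141593 * 0.02839225 = 0.0891969 ≈ 0.0892 m^2

0.0892 m^2


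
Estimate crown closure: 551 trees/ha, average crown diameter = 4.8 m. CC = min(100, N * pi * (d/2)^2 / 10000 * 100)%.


(d/2)^2 = (4.8/2)^2 = 2.4^2 = 5.76
Crown area = 3.141593 * 5.76 = 18.0956 m^2
N * area / 10000 * 100 = 551 * 18.0956 / 10000 * 100 = 99.7068
CC = min(100, 99.7068) = 99.7068 ≈ 99.7%

99.7%


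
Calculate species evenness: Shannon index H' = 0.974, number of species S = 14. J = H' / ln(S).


ln(14) = 2.63906
J = H' / ln(S) = 0.974 / 2.63906 = 0.369071 ≈ 0.3691

0.3691


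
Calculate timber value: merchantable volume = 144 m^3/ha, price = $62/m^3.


Value = 144 * 62 = $8928/ha

$8928/ha


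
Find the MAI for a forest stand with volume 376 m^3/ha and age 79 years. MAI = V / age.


MAI = 376 / 79 = 4.7595 ≈ 4.76 m^3/ha/yr

4.76 m^3/ha/yr


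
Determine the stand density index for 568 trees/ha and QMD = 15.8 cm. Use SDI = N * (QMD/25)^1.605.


QMD/25 = 15.8/25 = 0.632
(0.632)^1.605 = exp(1.605 * ln(0.632)) = exp(1.605 * (-0.458866)) = exp(-0.736480) = 0.478796
SDI = 568 * 0.478796 = 271.956 ≈ 272

272


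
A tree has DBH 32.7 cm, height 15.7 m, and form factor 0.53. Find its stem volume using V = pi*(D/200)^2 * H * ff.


(D/200)^2 = (32.7/200)^2 = 0.1635^2 = 0.02673225
BA = 3.141593 * 0.02673225 = 0.0839818 m^2
V = 0.0839818 * 15.7 * 0.53 = 0.698813 ≈ 0.699 m^3

0.699 m^3


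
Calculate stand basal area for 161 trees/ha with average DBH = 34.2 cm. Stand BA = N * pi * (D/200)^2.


(D/200)^2 = (34.2/200)^2 = 0.171^2 = 0.029241
Individual BA = 3.141593 * 0.029241 = 0.0918633 m^2
Stand BA = 161 * 0.0918633 = 14.7900 ≈ 14.79 m^2/ha

14.79 m^2/ha


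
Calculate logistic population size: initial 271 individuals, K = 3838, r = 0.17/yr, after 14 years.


(K - N0)/N0 = (3838 - 271)/271 = 3567/271 = 13.1624
r*t = 0.17 * 14 = 2.38; exp(-2.38) = 0.0925506
13.1624 * 0.0925506 = 1.21819
1 + 1.21819 = 2.21819
N = 3838 / 2.21819 = 1730.24 ≈ 1730

1730


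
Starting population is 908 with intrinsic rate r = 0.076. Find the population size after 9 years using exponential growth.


r*t = 0.076 * 9 = 0.684
exp(0.684) = 1.98179
N = 908 * 1.98179 = 1799.47 ≈ 1799

1799


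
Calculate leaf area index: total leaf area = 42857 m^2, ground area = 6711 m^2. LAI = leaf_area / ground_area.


LAI = 42857 / 6711 = 6.3861 ≈ 6.39

6.39


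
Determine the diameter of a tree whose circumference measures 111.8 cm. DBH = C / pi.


DBH = C / pi = 111.8 / 3.141593 = 35.5870 ≈ 35.59 cm

35.59 cm


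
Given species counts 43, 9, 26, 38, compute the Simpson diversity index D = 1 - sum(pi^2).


Total N = 43 + 9 + 26 + 38 = 116
Per-species terms:
  p = 43/116 = 0.370690; p^2 = 0.370690^2 = 0.137411
  p = 9/116 = 0.077586; p^2 = 0.077586^2 = 0.006020
  p = 26/116 = 0.224138; p^2 = 0.224138^2 = 0.050238
  p = 38/116 = 0.327586; p^2 = 0.327586^2 = 0.107313
sum(p^2) = 0.137411 + 0.006020 + 0.050238 + 0.107313 = 0.300982
D = 1 - 0.300982 = 0.699018 ≈ 0.6990

0.6990


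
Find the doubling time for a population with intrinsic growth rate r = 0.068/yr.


td = ln(2) / 0.068 = 0.693147 / 0.068 = 10.1933 ≈ 10.2 years

10.2 years


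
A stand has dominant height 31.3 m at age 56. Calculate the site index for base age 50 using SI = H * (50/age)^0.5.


50/56 = 0.892857
(0.892857)^0.5 = 0.944911
SI = 31.3 * 0.944911 = 29.5757 ≈ 29.6 m

29.6 m


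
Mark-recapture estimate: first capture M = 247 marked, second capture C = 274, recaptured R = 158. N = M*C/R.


N = M * C / R = 247 * 274 / 158 = 67678 / 158 = 428.34 ≈ 428

428 individuals


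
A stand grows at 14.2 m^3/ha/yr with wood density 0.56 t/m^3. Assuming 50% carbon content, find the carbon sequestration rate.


C = 14.2 * 0.56 * 0.5 = 3.976 ≈ 3.98 t C/ha/yr

3.98 t C/ha/yr


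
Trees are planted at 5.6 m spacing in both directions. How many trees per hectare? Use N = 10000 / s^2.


N = 10000 / 5.6^2 = 10000 / 31.36 = 318.878 ≈ 319 trees/ha

319 trees/ha


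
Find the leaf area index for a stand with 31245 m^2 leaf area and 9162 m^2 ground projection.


LAI = 31245 / 9162 = 3.4103 ≈ 3.41

3.41


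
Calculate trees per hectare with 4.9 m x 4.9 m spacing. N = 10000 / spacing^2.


N = 10000 / 4.9^2 = 10000 / 24.01 = 416.493 ≈ 416 trees/ha

416 trees/ha


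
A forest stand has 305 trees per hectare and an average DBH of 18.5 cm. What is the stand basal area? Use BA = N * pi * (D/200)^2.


(D/200)^2 = (18.5/200)^2 = 0.0925^2 = 0.00855625
Individual BA = 3.141593 * 0.00855625 = 0.0268803 m^2
Stand BA = 305 * 0.0268803 = 8.19849 ≈ 8.20 m^2/ha

8.20 m^2/ha


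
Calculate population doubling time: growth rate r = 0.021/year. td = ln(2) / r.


td = ln(2) / 0.021 = 0.693147 / 0.021 = 33.0070 ≈ 33.0 years

33.0 years


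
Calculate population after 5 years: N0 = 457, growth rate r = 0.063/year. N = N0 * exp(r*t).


r*t = 0.063 * 5 = 0.315
exp(0.315) = 1.37026
N = 457 * 1.37026 = 626.209 ≈ 626

626


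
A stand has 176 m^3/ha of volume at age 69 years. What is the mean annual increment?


MAI = 176 / 69 = 2.5507 ≈ 2.55 m^3/ha/yr

2.55 m^3/ha/yr


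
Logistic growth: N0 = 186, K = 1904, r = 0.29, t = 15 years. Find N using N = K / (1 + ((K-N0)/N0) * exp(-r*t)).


(K - N0)/N0 = (1904 - 186)/186 = 1718/186 = 9.23656
r*t = 0.29 * 15 = 4.35; exp(-4.35) = 0.0129068
9.23656 * 0.0129068 = 0.119214
1 + 0.119214 = 1.11921
N = 1904 / 1.11921 = 1701.20 ≈ 1701

1701


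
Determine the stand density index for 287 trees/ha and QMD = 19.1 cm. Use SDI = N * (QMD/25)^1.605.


QMD/25 = 19.1/25 = 0.764
(0.764)^1.605 = exp(1.605 * ln(0.764)) = exp(1.605 * (-0.269187)) = exp(-0.432045) = 0.649180
SDI = 287 * 0.649180 = 186.315 ≈ 186

186


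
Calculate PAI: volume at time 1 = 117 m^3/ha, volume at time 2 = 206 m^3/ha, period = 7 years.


PAI = (V2 - V1) / period = (206 - 117) / 7 = 89 / 7 = 12.7143 ≈ 12.71 m^3/ha/yr

12.71 m^3/ha/yr


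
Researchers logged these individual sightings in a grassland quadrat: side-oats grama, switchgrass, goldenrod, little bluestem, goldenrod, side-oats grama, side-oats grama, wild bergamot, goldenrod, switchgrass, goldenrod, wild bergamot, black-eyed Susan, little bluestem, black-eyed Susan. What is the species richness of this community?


Total individuals logged = 15
Distinct species (count of individuals): side-oats grama (3), switchgrass (2), goldenrod (4), little bluestem (2), wild bergamot (2), black-eyed Susan (2)
Species richness = number of distinct species = 6

6


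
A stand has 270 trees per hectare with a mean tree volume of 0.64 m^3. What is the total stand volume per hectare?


V_stand = 270 * 0.64 = 172.8 m^3/ha

172.8 m^3/ha


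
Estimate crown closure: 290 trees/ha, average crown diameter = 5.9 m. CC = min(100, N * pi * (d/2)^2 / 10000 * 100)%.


(d/2)^2 = (5.9/2)^2 = 2.95^2 = 8.7025
Crown area = 3.141593 * 8.7025 = 27.3397 m^2
N * area / 10000 * 100 = 290 * 27.3397 / 10000 * 100 = 79.2851
CC = min(100, 79.2851) = 79.2851 ≈ 79.3%

79.3%


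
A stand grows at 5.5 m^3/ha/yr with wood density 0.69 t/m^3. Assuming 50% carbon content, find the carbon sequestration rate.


C = 5.5 * 0.69 * 0.5 = 1.8975 ≈ 1.90 t C/ha/yr

1.90 t C/ha/yr


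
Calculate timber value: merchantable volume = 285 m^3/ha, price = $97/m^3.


Value = 285 * 97 = $27645/ha

$27645/ha


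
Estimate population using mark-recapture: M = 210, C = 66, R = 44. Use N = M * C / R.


N = M * C / R = 210 * 66 / 44 = 13860 / 44 = 315

315 individuals


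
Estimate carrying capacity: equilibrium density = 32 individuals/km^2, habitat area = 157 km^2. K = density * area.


K = 32 * 157 = 5024 individuals

5024 individuals


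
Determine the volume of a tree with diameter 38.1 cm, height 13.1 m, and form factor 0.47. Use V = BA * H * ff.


(D/200)^2 = (38.1/200)^2 = 0.1905^2 = 0.03629025
BA = 3.141593 * 0.03629025 = 0.114009 m^2
V = 0.114009 * 13.1 * 0.47 = 0.701953 ≈ 0.702 m^3

0.702 m^3


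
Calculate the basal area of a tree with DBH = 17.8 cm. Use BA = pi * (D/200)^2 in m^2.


D/200 = 17.8/200 = 0.089 m
(D/200)^2 = 0.089^2 = 0.007921
BA = 3.141593 * 0.007921 = 0.0248846 ≈ 0.0249 m^2

0.0249 m^2


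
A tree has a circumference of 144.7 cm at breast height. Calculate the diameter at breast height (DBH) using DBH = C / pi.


DBH = C / pi = 144.7 / 3.141593 = 46.0594 ≈ 46.06 cm

46.06 cm


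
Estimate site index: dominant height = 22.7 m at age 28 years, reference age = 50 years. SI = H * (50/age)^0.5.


50/28 = 1.78571
(1.78571)^0.5 = 1.33630
SI = 22.7 * 1.33630 = 30.3340 ≈ 30.3 m

30.3 m


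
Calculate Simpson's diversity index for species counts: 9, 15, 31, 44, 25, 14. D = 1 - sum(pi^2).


Total N = 9 + 15 + 31 + 44 + 25 + 14 = 138
Per-species terms:
  p = 9/138 = 0.065217; p^2 = 0.065217^2 = 0.004253
  p = 15/138 = 0.108696; p^2 = 0.108696^2 = 0.011815
  p = 31/138 = 0.224638; p^2 = 0.224638^2 = 0.050462
  p = 44/138 = 0.318841; p^2 = 0.318841^2 = 0.101660
  p = 25/138 = 0.181159; p^2 = 0.181159^2 = 0.032819
  p = 14/138 = 0.101449; p^2 = 0.101449^2 = 0.010292
sum(p^2) = 0.004253 + 0.011815 + 0.050462 + 0.101660 + 0.032819 + 0.010292 = 0.211301
D = 1 - 0.211301 = 0.788699 ≈ 0.7887

0.7887


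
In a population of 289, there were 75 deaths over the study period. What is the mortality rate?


Mortality rate = 75 / 289 = 0.259516 ≈ 0.2595

0.2595


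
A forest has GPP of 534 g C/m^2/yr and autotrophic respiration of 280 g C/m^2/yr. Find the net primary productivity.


NPP = GPP - Ra = 534 - 280 = 254 g C/m^2/yr

254 g C/m^2/yr


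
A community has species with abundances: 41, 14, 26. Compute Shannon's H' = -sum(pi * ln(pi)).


Total N = 41 + 14 + 26 = 81
Per-species terms:
  p = 41/81 = 0.506173; ln(p) = -0.680877; p*ln(p) = 0.506173 * (-0.680877) = -0.344642
  p = 14/81 = 0.172840; ln(p) = -1.755389; p*ln(p) = 0.172840 * (-1.755389) = -0.303401
  p = 26/81 = 0.320988; ln(p) = -1.136352; p*ln(p) = 0.320988 * (-1.136352) = -0.364755
sum(p*ln(p)) = (-0.344642) + (-0.303401) + (-0.364755) = -1.012798
H' = -(-1.012798) = 1.012798 ≈ 1.0128

1.0128


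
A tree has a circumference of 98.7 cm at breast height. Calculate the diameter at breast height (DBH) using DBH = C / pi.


DBH = C / pi = 98.7 / 3.141593 = 31.4172 ≈ 31.42 cm

31.42 cm


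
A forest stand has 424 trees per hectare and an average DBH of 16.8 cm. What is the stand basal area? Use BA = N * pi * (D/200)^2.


(D/200)^2 = (16.8/200)^2 = 0.084^2 = 0.007056
Individual BA = 3.141593 * 0.007056 = 0.0221671 m^2
Stand BA = 424 * 0.0221671 = 9.39885 ≈ 9.40 m^2/ha

9.40 m^2/ha


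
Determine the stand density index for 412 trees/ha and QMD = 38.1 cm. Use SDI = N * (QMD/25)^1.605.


QMD/25 = 38.1/25 = 1.524
(1.524)^1.605 = exp(1.605 * ln(1.524)) = exp(1.605 * 0.421338) = exp(0.676247) = 1.96648
SDI = 412 * 1.96648 = 810.190 ≈ 810

810


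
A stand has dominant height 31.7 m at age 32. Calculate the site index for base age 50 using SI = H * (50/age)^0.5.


50/32 = 1.56250
(1.56250)^0.5 = 1.25000
SI = 31.7 * 1.25000 = 39.6250 ≈ 39.6 m

39.6 m


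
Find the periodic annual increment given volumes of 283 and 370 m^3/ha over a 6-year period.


PAI = (V2 - V1) / period = (370 - 283) / 6 = 87 / 6 = 14.50 m^3/ha/yr

14.50 m^3/ha/yr


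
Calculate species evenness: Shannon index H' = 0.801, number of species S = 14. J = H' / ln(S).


ln(14) = 2.63906
J = H' / ln(S) = 0.801 / 2.63906 = 0.303517 ≈ 0.3035

0.3035


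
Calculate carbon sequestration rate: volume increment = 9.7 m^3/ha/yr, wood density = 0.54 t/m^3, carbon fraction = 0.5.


C = 9.7 * 0.54 * 0.5 = 2.619 ≈ 2.62 t C/ha/yr

2.62 t C/ha/yr


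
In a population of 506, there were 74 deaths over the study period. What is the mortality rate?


Mortality rate = 74 / 506 = 0.146245 ≈ 0.1462

0.1462


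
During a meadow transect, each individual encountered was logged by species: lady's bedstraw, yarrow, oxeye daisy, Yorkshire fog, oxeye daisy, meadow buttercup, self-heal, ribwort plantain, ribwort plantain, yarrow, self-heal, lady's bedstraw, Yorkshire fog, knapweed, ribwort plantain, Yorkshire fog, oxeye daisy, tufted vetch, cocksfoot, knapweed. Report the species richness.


Total individuals logged = 20
Distinct species (count of individuals): lady's bedstraw (2), yarrow (2), oxeye daisy (3), Yorkshire fog (3), meadow buttercup (1), self-heal (2), ribwort plantain (3), knapweed (2), tufted vetch (1), cocksfoot (1)
Species richness = number of distinct species = 10

10


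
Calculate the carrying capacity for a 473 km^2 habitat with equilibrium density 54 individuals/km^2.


K = 54 * 473 = 25542 individuals

25542 individuals


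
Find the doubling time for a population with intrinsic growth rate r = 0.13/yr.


td = ln(2) / 0.13 = 0.693147 / 0.13 = 5.33190 ≈ 5.3 years

5.3 years


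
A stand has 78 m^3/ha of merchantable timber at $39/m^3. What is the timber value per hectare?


Value = 78 * 39 = $3042/ha

$3042/ha


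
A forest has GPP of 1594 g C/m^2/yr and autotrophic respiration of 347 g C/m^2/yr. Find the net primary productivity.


NPP = GPP - Ra = 1594 - 347 = 1247 g C/m^2/yr

1247 g C/m^2/yr


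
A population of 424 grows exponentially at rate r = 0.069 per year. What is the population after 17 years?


r*t = 0.069 * 17 = 1.173
exp(1.173) = 3.23167
N = 424 * 3.23167 = 1370.23 ≈ 1370

1370


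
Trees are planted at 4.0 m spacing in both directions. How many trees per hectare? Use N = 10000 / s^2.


N = 10000 / 4.0^2 = 10000 / 16 = 625.000 ≈ 625 trees/ha

625 trees/ha


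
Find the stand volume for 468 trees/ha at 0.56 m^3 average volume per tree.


V_stand = 468 * 0.56 = 262.08 ≈ 262.1 m^3/ha

262.1 m^3/ha


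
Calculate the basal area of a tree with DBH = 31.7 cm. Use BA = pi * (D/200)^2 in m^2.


D/200 = 31.7/200 = 0.1585 m
(D/200)^2 = 0.1585^2 = 0.02512225
BA = 3.141593 * 0.02512225 = 0.0789239 ≈ 0.0789 m^2

0.0789 m^2


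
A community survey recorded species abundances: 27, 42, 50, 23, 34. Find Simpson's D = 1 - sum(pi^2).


Total N = 27 + 42 + 50 + 23 + 34 = 176
Per-species terms:
  p = 27/176 = 0.153409; p^2 = 0.153409^2 = 0.023534
  p = 42/176 = 0.238636; p^2 = 0.238636^2 = 0.056947
  p = 50/176 = 0.284091; p^2 = 0.284091^2 = 0.080708
  p = 23/176 = 0.130682; p^2 = 0.130682^2 = 0.017078
  p = 34/176 = 0.193182; p^2 = 0.193182^2 = 0.037319
sum(p^2) = 0.023534 + 0.056947 + 0.080708 + 0.017078 + 0.037319 = 0.215586
D = 1 - 0.215586 = 0.784414 ≈ 0.7844

0.7844


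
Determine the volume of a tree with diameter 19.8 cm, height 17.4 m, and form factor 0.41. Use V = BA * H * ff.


(D/200)^2 = (19.8/200)^2 = 0.099^2 = 0.009801
BA = 3.141593 * 0.009801 = 0.0307908 m^2
V = 0.0307908 * 17.4 * 0.41 = 0.219662 ≈ 0.220 m^3

0.220 m^3


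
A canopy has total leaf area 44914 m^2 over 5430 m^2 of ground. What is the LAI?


LAI = 44914 / 5430 = 8.2715 ≈ 8.27

8.27


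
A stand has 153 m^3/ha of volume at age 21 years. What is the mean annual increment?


MAI = 153 / 21 = 7.2857 ≈ 7.29 m^3/ha/yr

7.29 m^3/ha/yr


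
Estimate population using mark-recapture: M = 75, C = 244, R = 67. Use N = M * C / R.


N = M * C / R = 75 * 244 / 67 = 18300 / 67 = 273.13 ≈ 273

273 individuals


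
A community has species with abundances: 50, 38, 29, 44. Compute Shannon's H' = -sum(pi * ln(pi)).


Total N = 50 + 38 + 29 + 44 = 161
Per-species terms:
  p = 50/161 = 0.310559; ln(p) = -1.169381; p*ln(p) = 0.310559 * (-1.169381) = -0.363162
  p = 38/161 = 0.236025; ln(p) = -1.443818; p*ln(p) = 0.236025 * (-1.443818) = -0.340777
  p = 29/161 = 0.180124; ln(p) = -1.714110; p*ln(p) = 0.180124 * (-1.714110) = -0.308752
  p = 44/161 = 0.273292; ln(p) = -1.297214; p*ln(p) = 0.273292 * (-1.297214) = -0.354518
sum(p*ln(p)) = (-0.363162) + (-0.340777) + (-0.308752) + (-0.354518) = -1.367209
H' = -(-1.367209) = 1.367209 ≈ 1.3672

1.3672
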